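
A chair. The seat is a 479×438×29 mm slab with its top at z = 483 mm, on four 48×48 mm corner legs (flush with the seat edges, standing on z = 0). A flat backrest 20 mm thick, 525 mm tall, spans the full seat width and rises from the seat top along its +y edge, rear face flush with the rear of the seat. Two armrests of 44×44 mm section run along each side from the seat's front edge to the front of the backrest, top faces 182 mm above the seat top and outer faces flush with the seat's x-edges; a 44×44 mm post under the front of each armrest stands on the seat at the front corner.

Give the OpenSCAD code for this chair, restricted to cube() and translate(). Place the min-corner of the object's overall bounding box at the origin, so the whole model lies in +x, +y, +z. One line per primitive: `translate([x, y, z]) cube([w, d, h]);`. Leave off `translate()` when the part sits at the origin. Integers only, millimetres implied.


// leg_h = 483 - 29 = 454
// arm post h = 182 - 44 = 138
translate([0, 0, 454]) cube([479, 438, 29]);
cube([48, 48, 454]);
translate([431, 0, 0]) cube([48, 48, 454]);
translate([0, 390, 0]) cube([48, 48, 454]);
translate([431, 390, 0]) cube([48, 48, 454]);
translate([0, 418, 483]) cube([479, 20, 525]);
translate([0, 0, 621]) cube([44, 418, 44]);
translate([435, 0, 621]) cube([44, 418, 44]);
translate([0, 0, 483]) cube([44, 44, 138]);
translate([435, 0, 483]) cube([44, 44, 138]);


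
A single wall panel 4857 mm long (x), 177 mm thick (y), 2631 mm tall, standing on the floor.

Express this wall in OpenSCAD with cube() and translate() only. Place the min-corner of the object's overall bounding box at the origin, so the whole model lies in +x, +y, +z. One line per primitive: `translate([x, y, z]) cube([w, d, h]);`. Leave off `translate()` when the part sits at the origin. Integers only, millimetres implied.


cube([4857, 177, 2631]);


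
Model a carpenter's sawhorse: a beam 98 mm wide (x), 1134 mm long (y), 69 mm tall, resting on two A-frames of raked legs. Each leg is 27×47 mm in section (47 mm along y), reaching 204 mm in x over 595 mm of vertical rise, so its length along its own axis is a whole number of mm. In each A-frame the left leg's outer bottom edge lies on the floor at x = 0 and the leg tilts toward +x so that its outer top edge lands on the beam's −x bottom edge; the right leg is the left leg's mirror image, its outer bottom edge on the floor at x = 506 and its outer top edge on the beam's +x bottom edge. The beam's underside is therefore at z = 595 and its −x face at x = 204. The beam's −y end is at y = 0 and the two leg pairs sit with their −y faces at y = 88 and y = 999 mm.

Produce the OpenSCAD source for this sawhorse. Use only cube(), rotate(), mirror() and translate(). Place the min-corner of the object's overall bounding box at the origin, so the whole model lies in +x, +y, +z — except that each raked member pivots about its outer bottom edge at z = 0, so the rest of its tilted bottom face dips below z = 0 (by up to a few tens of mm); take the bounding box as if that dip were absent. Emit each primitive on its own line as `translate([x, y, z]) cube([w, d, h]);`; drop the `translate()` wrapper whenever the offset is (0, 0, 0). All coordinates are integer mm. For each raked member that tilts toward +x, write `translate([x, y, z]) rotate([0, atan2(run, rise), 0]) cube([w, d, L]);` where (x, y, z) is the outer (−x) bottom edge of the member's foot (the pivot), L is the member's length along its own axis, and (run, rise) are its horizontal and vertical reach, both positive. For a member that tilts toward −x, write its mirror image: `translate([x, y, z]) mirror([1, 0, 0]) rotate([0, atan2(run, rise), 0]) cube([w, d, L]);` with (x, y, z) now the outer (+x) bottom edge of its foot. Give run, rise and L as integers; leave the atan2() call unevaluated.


translate([204, 0, 595]) cube([98, 1134, 69]);
translate([0, 88, 0]) rotate([0, atan2(204, 595), 0]) cube([27, 47, 629]);
translate([506, 88, 0]) mirror([1, 0, 0]) rotate([0, atan2(204, 595), 0]) cube([27, 47, 629]);
translate([0, 999, 0]) rotate([0, atan2(204, 595), 0]) cube([27, 47, 629]);
translate([506, 999, 0]) mirror([1, 0, 0]) rotate([0, atan2(204, 595), 0]) cube([27, 47, 629]);


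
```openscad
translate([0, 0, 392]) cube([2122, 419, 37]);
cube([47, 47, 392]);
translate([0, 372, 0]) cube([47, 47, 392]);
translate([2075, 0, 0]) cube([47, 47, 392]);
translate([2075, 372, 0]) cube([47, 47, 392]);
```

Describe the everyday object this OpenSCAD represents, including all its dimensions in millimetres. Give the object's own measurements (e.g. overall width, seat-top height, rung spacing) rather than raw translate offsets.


A long wooden bench with a 2122 mm (x) × 419 mm (y) seat, 37 mm thick, its top surface 429 mm above the floor. Four 47 mm square legs at the seat corners, flush with the edges, run from z = 0 to the seat underside.


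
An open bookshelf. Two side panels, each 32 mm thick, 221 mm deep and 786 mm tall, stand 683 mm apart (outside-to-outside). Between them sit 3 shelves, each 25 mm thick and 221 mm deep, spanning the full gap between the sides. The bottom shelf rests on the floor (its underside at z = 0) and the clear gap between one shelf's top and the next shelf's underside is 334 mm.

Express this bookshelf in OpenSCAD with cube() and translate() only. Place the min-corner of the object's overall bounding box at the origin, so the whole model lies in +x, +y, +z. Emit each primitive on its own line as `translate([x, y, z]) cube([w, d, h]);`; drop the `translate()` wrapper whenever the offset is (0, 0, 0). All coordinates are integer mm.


cube([32, 221, 786]);
translate([651, 0, 0]) cube([32, 221, 786]);
translate([32, 0, 0]) cube([619, 221, 25]);
translate([32, 0, 359]) cube([619, 221, 25]);
translate([32, 0, 718]) cube([619, 221, 25]);


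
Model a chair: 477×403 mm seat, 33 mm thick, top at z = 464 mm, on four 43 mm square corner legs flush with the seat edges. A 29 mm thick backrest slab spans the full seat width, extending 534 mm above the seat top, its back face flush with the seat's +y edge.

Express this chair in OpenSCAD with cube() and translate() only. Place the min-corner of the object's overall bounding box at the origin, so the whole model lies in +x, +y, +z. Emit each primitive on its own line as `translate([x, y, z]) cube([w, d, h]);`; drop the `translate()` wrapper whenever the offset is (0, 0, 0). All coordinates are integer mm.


translate([0, 0, 431]) cube([477, 403, 33]);
cube([43, 43, 431]);
translate([434, 0, 0]) cube([43, 43, 431]);
translate([0, 360, 0]) cube([43, 43, 431]);
translate([434, 360, 0]) cube([43, 43, 431]);
translate([0, 374, 464]) cube([477, 29, 534]);


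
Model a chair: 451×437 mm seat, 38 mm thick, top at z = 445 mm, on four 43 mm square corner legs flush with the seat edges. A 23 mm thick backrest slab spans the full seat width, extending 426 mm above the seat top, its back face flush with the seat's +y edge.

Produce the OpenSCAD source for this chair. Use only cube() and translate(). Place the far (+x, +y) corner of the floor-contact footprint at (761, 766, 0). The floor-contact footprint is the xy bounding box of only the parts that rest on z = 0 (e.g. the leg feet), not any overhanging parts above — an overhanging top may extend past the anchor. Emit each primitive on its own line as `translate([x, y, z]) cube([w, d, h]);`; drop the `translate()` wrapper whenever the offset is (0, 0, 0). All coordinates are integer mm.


// leg_h = 445 - 38 = 407
translate([310, 329, 407]) cube([451, 437, 38]);
translate([310, 329, 0]) cube([43, 43, 407]);
translate([718, 329, 0]) cube([43, 43, 407]);
translate([310, 723, 0]) cube([43, 43, 407]);
translate([718, 723, 0]) cube([43, 43, 407]);
translate([310, 743, 445]) cube([451, 23, 426]);


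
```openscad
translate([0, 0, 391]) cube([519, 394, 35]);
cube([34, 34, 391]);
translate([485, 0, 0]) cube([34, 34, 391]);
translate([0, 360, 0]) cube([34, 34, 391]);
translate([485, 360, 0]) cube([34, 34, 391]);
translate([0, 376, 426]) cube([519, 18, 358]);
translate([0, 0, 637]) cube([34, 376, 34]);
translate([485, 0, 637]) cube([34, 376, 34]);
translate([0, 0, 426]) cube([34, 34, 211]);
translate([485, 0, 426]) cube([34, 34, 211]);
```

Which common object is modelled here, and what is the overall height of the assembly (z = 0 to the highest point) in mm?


A chair. The overall height is 784 mm.

A slab on four corner posts with a tall panel at the back — a chair. The seat slab sits at z = 391 with thickness 35, and the 358 mm backrest starts at the seat top, so the overall height is 391 + 35 + 358 = 784 mm.


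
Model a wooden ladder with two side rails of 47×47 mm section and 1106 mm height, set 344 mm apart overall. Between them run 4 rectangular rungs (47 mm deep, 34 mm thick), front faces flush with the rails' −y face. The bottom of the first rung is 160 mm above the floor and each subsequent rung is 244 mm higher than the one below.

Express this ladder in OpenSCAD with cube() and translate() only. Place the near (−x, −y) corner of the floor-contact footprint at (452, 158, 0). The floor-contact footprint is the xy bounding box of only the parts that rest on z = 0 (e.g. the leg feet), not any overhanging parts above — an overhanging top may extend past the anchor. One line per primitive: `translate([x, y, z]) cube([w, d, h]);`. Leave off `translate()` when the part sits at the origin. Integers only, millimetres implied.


// rung span = 344 - 2*47 = 250
// rung[k] z = 160 + k*244
translate([452, 158, 0]) cube([47, 47, 1106]);
translate([749, 158, 0]) cube([47, 47, 1106]);
translate([499, 158, 160]) cube([250, 47, 34]);
translate([499, 158, 404]) cube([250, 47, 34]);
translate([499, 158, 648]) cube([250, 47, 34]);
translate([499, 158, 892]) cube([250, 47, 34]);


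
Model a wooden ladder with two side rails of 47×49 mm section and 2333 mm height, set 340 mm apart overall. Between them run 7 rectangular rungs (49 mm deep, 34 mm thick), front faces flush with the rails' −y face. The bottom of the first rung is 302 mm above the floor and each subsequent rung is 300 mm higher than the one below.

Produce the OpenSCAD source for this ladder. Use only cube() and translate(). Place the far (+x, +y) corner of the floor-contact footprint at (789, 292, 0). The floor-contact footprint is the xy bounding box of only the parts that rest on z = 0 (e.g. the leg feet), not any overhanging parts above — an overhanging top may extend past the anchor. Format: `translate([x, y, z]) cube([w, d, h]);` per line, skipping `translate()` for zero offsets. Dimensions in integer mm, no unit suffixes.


// rung span = 340 - 2*47 = 246
// rung[k] z = 302 + k*300
translate([449, 243, 0]) cube([47, 49, 2333]);
translate([742, 243, 0]) cube([47, 49, 2333]);
translate([496, 243, 302]) cube([246, 49, 34]);
translate([496, 243, 602]) cube([246, 49, 34]);
translate([496, 243, 902]) cube([246, 49, 34]);
translate([496, 243, 1202]) cube([246, 49, 34]);
translate([496, 243, 1502]) cube([246, 49, 34]);
translate([496, 243, 1802]) cube([246, 49, 34]);
translate([496, 243, 2102]) cube([246, 49, 34]);


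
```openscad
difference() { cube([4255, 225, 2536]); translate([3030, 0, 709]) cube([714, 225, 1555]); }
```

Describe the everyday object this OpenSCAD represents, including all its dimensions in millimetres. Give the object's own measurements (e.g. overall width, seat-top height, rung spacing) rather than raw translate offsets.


A wall 4255 mm long (x), 225 mm thick (y), 2536 mm tall, with a rectangular window opening cut through it. The opening is 714 mm wide and 1555 mm tall; its sill is at z = 709 mm and its near (−x) edge is 3030 mm from the wall's −x end. The opening passes through the full wall thickness.


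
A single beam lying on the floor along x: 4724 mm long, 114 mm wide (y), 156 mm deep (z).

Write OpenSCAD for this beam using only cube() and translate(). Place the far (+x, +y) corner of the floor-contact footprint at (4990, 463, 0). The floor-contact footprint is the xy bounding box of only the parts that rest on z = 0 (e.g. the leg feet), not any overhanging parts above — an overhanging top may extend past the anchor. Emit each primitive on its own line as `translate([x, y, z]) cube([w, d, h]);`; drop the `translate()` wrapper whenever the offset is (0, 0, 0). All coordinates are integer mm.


translate([266, 349, 0]) cube([4724, 114, 156]);


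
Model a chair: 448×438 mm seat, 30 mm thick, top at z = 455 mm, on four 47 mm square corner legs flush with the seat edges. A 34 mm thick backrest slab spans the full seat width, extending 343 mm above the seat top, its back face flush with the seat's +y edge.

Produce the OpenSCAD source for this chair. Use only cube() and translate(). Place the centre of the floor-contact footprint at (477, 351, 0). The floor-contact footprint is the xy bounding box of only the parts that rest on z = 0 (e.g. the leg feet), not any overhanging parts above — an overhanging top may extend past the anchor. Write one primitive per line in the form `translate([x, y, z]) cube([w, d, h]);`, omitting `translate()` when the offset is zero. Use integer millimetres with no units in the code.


// leg_h = 455 - 30 = 425
translate([253, 132, 425]) cube([448, 438, 30]);
translate([253, 132, 0]) cube([47, 47, 425]);
translate([654, 132, 0]) cube([47, 47, 425]);
translate([253, 523, 0]) cube([47, 47, 425]);
translate([654, 523, 0]) cube([47, 47, 425]);
translate([253, 536, 455]) cube([448, 34, 343]);


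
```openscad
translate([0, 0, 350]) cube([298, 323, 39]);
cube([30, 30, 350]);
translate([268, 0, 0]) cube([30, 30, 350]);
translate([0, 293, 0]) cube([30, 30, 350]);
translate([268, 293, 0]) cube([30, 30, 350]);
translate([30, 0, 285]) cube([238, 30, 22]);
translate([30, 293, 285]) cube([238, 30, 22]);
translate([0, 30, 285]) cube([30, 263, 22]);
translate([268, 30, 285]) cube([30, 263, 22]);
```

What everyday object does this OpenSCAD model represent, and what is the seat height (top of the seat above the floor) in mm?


A stool. The seat height is 389 mm.

A 298×323×39 slab at z = 350 on four corner posts — a stool. The seat top is 350 + 39 = 389 mm.


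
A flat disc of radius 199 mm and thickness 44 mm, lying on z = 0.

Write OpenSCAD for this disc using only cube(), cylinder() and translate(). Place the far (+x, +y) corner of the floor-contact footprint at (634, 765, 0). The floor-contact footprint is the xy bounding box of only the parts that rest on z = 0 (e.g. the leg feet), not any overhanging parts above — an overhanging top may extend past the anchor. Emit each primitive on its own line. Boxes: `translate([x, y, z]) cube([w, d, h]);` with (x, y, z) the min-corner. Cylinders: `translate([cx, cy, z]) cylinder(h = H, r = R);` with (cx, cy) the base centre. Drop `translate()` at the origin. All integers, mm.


translate([435, 566, 0]) cylinder(h = 44, r = 199);


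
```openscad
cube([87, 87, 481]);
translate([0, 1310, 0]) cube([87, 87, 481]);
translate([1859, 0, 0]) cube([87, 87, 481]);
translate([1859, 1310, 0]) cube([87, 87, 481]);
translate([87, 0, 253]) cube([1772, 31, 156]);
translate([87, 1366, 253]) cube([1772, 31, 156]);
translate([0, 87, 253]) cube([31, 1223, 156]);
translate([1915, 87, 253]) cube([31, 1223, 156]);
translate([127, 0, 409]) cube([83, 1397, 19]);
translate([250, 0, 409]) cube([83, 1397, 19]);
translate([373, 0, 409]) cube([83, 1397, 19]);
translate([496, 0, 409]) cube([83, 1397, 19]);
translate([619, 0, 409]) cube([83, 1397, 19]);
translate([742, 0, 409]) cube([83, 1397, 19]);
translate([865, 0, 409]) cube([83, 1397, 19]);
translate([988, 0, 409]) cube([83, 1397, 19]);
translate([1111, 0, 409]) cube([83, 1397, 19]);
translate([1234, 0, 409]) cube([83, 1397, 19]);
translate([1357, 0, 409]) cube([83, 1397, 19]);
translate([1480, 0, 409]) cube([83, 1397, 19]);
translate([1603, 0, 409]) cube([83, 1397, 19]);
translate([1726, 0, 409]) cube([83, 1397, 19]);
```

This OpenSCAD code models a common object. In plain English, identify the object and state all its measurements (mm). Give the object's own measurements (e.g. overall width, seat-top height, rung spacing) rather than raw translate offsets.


A bed frame 1946 mm long (x) by 1397 mm wide (y). Four 87×87 mm corner posts, 481 mm tall, at the corners of the footprint. Four rails of 31 mm thickness and 156 mm height run between adjacent posts with their undersides at z = 253 mm, their outer faces flush with the outside of the frame (the two x-running rails run between the posts' inner faces; the two y-running rails run between the posts' inner faces). 14 slats, each 83 mm wide (x) and 19 mm thick, lie across the top of the two x-running rails, running the full 1397 mm width of the frame in y; along x they sit between the end posts with a 40 mm gap after the −x posts and between neighbouring slats, leaving 50 mm before the +x posts.


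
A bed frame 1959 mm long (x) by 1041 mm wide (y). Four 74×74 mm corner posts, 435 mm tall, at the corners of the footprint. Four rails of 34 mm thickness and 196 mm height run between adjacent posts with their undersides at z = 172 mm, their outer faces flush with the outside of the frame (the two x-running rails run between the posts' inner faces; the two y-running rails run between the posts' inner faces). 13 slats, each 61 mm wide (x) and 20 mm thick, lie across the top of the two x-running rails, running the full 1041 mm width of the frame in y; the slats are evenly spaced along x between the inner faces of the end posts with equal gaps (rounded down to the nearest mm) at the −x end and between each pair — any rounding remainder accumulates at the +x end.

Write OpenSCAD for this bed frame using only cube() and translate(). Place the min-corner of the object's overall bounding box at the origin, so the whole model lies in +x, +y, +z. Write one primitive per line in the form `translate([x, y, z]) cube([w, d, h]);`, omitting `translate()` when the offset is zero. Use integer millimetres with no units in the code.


// slat z = rail_z + rail_h = 172 + 196 = 368
// slat gap = ⌊(1811 − 13·61) / 14⌋ = 72
cube([74, 74, 435]);
translate([0, 967, 0]) cube([74, 74, 435]);
translate([1885, 0, 0]) cube([74, 74, 435]);
translate([1885, 967, 0]) cube([74, 74, 435]);
translate([74, 0, 172]) cube([1811, 34, 196]);
translate([74, 1007, 172]) cube([1811, 34, 196]);
translate([0, 74, 172]) cube([34, 893, 196]);
translate([1925, 74, 172]) cube([34, 893, 196]);
translate([146, 0, 368]) cube([61, 1041, 20]);
translate([279, 0, 368]) cube([61, 1041, 20]);
translate([412, 0, 368]) cube([61, 1041, 20]);
translate([545, 0, 368]) cube([61, 1041, 20]);
translate([678, 0, 368]) cube([61, 1041, 20]);
translate([811, 0, 368]) cube([61, 1041, 20]);
translate([944, 0, 368]) cube([61, 1041, 20]);
translate([1077, 0, 368]) cube([61, 1041, 20]);
translate([1210, 0, 368]) cube([61, 1041, 20]);
translate([1343, 0, 368]) cube([61, 1041, 20]);
translate([1476, 0, 368]) cube([61, 1041, 20]);
translate([1609, 0, 368]) cube([61, 1041, 20]);
translate([1742, 0, 368]) cube([61, 1041, 20]);


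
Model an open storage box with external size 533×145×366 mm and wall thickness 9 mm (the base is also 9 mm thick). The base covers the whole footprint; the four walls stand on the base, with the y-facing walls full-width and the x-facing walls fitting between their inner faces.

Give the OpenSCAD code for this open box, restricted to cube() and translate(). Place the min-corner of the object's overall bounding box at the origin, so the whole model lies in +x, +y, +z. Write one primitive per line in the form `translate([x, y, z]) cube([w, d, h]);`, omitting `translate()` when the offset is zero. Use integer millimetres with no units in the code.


cube([533, 145, 9]);
translate([0, 0, 9]) cube([533, 9, 357]);
translate([0, 136, 9]) cube([533, 9, 357]);
translate([0, 9, 9]) cube([9, 127, 357]);
translate([524, 9, 9]) cube([9, 127, 357]);


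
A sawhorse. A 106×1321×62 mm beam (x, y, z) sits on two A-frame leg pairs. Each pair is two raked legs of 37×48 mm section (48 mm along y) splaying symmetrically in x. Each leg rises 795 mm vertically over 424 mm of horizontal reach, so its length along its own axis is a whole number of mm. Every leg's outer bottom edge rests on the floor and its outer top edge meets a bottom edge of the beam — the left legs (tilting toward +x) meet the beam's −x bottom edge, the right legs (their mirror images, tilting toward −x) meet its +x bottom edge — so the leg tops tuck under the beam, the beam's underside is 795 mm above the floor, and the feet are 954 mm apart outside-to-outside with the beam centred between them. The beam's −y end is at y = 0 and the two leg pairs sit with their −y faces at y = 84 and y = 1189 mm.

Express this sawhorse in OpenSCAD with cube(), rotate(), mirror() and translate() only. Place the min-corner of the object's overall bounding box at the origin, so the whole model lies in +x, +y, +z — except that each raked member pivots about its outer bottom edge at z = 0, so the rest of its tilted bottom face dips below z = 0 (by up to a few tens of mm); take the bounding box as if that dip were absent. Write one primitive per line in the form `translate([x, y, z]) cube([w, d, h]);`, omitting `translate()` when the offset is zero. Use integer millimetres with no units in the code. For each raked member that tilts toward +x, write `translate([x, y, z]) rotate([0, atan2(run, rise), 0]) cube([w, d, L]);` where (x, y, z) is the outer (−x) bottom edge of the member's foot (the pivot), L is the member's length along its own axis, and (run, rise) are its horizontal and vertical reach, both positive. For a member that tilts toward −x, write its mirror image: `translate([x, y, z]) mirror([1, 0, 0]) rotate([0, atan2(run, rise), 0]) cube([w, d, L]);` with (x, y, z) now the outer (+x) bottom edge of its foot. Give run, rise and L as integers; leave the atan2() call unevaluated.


// leg length = √(424² + 795²) = 901
// right-leg outer foot x = 2·424 + 106 = 954
// beam min-corner = (424, 0, 795)
translate([424, 0, 795]) cube([106, 1321, 62]);
translate([0, 84, 0]) rotate([0, atan2(424, 795), 0]) cube([37, 48, 901]);
translate([954, 84, 0]) mirror([1, 0, 0]) rotate([0, atan2(424, 795), 0]) cube([37, 48, 901]);
translate([0, 1189, 0]) rotate([0, atan2(424, 795), 0]) cube([37, 48, 901]);
translate([954, 1189, 0]) mirror([1, 0, 0]) rotate([0, atan2(424, 795), 0]) cube([37, 48, 901]);


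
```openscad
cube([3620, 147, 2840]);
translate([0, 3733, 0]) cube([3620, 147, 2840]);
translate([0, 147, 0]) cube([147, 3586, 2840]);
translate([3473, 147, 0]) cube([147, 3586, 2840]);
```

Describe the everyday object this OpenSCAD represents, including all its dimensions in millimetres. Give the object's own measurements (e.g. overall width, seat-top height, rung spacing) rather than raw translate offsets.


The wall frame of a small rectangular building: four walls, each 2840 mm tall and 147 mm thick, enclosing a footprint 3620 mm (x) by 3880 mm (y) outside-to-outside, with no floor or roof. The front and back walls (the −y and +y sides) span the full width; the two side walls fit between them.


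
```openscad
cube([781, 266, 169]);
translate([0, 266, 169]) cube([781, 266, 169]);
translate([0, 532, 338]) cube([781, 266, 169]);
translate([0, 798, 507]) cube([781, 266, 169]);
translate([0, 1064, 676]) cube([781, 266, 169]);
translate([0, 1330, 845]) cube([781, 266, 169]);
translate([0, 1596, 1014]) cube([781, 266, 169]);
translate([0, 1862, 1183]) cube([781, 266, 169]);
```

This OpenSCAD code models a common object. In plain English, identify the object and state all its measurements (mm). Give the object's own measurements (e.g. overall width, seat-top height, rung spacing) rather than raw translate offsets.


A straight staircase of 8 solid steps. Each step is 781 mm wide (x), 266 mm deep (y, the going) and 169 mm tall (the rise). The first step rests on the floor; each subsequent step sits one going further in +y and one rise higher in +z, directly behind and above the previous step with no overlap.


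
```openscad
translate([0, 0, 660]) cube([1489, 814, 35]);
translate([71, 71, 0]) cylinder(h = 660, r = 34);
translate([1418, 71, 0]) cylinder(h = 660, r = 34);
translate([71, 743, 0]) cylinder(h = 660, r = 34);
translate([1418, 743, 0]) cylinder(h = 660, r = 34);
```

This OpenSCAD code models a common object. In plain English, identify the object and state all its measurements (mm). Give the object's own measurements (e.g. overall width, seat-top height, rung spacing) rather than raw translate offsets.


A rectangular dining table. The top is 1489×814×35 mm with its upper surface at z = 695 mm. It stands on four round legs of 68 mm diameter, each leg's bounding box inset 37 mm from the nearest pair of top edges, running from the floor to the underside of the top.


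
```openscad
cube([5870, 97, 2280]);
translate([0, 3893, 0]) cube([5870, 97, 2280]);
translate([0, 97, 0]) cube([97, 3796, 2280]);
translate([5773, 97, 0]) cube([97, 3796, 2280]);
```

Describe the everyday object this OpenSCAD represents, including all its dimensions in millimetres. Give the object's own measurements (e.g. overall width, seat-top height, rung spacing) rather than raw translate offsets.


The wall frame of a small rectangular building: four walls, each 2280 mm tall and 97 mm thick, enclosing a footprint 5870 mm (x) by 3990 mm (y) outside-to-outside, with no floor or roof. The front and back walls (the −y and +y sides) span the full width; the two side walls fit between them.


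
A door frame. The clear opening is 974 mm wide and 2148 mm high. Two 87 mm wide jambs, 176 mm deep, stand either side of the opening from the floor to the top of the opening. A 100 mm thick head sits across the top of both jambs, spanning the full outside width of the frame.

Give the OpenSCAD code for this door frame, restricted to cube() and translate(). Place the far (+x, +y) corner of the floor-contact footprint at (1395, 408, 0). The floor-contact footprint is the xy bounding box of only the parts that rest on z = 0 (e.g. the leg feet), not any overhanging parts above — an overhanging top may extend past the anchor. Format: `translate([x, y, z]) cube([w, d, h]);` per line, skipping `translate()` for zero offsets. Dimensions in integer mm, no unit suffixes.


translate([247, 232, 0]) cube([87, 176, 2148]);
translate([1308, 232, 0]) cube([87, 176, 2148]);
translate([247, 232, 2148]) cube([1148, 176, 100]);


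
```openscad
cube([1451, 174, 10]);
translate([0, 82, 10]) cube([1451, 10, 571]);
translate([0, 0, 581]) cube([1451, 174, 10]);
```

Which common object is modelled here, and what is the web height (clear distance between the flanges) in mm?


An I-beam. The web height is 571 mm.

Two wide flanges with a thin centred web — an I-beam. Overall 591 mm minus two 10 mm flanges gives a web of 591 − 2·10 = 571 mm.


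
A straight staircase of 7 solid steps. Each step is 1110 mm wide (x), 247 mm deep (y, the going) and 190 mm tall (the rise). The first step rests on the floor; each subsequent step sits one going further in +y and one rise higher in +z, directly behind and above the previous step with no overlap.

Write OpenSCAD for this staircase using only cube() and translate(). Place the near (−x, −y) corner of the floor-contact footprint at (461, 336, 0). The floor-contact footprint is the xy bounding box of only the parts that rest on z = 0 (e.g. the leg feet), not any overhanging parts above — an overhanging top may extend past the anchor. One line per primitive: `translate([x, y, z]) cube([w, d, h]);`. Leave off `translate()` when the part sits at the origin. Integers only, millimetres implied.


translate([461, 336, 0]) cube([1110, 247, 190]);
translate([461, 583, 190]) cube([1110, 247, 190]);
translate([461, 830, 380]) cube([1110, 247, 190]);
translate([461, 1077, 570]) cube([1110, 247, 190]);
translate([461, 1324, 760]) cube([1110, 247, 190]);
translate([461, 1571, 950]) cube([1110, 247, 190]);
translate([461, 1818, 1140]) cube([1110, 247, 190]);


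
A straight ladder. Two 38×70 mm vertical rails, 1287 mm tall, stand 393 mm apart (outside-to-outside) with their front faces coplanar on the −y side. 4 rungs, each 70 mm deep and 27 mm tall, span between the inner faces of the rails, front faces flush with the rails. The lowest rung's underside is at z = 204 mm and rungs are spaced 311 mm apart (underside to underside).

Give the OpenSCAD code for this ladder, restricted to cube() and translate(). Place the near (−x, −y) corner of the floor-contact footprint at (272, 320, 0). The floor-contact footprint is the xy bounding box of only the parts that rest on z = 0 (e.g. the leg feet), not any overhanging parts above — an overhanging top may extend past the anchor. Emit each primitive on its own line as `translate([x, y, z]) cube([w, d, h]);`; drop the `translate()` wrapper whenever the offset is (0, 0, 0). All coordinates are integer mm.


// rung span = 393 - 2*38 = 317
// rung[k] z = 204 + k*311
translate([272, 320, 0]) cube([38, 70, 1287]);
translate([627, 320, 0]) cube([38, 70, 1287]);
translate([310, 320, 204]) cube([317, 70, 27]);
translate([310, 320, 515]) cube([317, 70, 27]);
translate([310, 320, 826]) cube([317, 70, 27]);
translate([310, 320, 1137]) cube([317, 70, 27]);


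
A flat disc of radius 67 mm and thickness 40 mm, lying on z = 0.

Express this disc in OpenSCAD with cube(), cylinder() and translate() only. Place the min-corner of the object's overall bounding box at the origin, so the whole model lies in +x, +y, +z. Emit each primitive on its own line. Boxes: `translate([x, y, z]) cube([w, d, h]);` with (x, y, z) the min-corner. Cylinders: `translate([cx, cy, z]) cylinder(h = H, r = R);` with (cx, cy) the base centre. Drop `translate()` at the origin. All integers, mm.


translate([67, 67, 0]) cylinder(h = 40, r = 67);


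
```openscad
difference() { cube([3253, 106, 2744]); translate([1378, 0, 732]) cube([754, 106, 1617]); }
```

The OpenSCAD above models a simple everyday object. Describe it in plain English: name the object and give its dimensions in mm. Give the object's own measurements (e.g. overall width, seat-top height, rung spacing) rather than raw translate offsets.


A wall 3253 mm long (x), 106 mm thick (y), 2744 mm tall, with a rectangular window opening cut through it. The opening is 754 mm wide and 1617 mm tall; its sill is at z = 732 mm and its near (−x) edge is 1378 mm from the wall's −x end. The opening passes through the full wall thickness.


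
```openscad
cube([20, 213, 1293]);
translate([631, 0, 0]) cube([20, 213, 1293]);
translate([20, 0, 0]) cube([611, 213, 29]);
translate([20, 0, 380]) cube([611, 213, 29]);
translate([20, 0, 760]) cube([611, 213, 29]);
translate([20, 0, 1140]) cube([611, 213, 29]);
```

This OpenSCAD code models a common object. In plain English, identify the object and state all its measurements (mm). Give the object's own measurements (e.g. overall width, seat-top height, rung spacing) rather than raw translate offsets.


An open bookshelf. Two side panels, each 20 mm thick, 213 mm deep and 1293 mm tall, stand 651 mm apart (outside-to-outside). Between them sit 4 shelves, each 29 mm thick and 213 mm deep, spanning the full gap between the sides. The bottom shelf rests on the floor (its underside at z = 0) and the clear gap between one shelf's top and the next shelf's underside is 351 mm.


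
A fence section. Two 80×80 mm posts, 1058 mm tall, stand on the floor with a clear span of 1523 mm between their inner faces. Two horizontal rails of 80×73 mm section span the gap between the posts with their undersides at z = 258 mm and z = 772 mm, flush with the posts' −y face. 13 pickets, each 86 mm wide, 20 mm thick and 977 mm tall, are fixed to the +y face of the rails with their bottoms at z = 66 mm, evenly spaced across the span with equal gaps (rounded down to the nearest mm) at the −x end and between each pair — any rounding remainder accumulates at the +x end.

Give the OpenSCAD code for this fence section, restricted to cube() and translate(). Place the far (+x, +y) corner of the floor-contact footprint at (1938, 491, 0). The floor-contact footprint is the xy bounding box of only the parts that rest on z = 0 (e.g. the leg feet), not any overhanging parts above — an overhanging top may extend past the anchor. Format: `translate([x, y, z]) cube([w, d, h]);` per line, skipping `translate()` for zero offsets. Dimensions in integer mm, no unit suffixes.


translate([255, 411, 0]) cube([80, 80, 1058]);
translate([1858, 411, 0]) cube([80, 80, 1058]);
translate([335, 411, 258]) cube([1523, 80, 73]);
translate([335, 411, 772]) cube([1523, 80, 73]);
translate([363, 491, 66]) cube([86, 20, 977]);
translate([477, 491, 66]) cube([86, 20, 977]);
translate([591, 491, 66]) cube([86, 20, 977]);
translate([705, 491, 66]) cube([86, 20, 977]);
translate([819, 491, 66]) cube([86, 20, 977]);
translate([933, 491, 66]) cube([86, 20, 977]);
translate([1047, 491, 66]) cube([86, 20, 977]);
translate([1161, 491, 66]) cube([86, 20, 977]);
translate([1275, 491, 66]) cube([86, 20, 977]);
translate([1389, 491, 66]) cube([86, 20, 977]);
translate([1503, 491, 66]) cube([86, 20, 977]);
translate([1617, 491, 66]) cube([86, 20, 977]);
translate([1731, 491, 66]) cube([86, 20, 977]);


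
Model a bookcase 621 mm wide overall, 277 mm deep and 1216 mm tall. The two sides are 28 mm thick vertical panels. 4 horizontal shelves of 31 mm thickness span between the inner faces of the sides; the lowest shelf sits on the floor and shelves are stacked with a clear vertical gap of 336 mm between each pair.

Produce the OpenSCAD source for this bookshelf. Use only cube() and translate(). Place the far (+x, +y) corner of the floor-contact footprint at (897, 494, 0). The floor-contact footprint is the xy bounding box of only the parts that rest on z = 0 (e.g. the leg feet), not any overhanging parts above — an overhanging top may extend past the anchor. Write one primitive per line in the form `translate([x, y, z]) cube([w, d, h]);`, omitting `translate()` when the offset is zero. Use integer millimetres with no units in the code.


translate([276, 217, 0]) cube([28, 277, 1216]);
translate([869, 217, 0]) cube([28, 277, 1216]);
translate([304, 217, 0]) cube([565, 277, 31]);
translate([304, 217, 367]) cube([565, 277, 31]);
translate([304, 217, 734]) cube([565, 277, 31]);
translate([304, 217, 1101]) cube([565, 277, 31]);


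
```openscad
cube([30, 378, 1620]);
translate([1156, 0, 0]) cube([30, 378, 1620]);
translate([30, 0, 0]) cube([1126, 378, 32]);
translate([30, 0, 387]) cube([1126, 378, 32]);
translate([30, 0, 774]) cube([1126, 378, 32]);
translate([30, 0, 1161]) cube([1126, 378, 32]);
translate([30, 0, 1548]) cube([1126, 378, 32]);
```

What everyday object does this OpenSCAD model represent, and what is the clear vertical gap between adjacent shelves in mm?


A bookshelf. The clear shelf gap is 355 mm.

Two tall side panels with 5 horizontal boards between them — a bookshelf. The first two shelf undersides are at z = 0 and z = 387; with shelf thickness 32, the clear gap is 387 − 0 − 32 = 355 mm.


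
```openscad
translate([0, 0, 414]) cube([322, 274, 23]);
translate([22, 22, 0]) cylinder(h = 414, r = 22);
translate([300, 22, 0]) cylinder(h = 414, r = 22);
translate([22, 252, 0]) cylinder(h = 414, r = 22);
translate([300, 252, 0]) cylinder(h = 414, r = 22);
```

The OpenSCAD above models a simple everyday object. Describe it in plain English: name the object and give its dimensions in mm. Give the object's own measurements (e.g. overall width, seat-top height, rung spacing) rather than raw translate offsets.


A simple wooden stool: a rectangular seat 322 mm (x) by 274 mm (y), 23 mm thick, top face at z = 437 mm, on four round legs, each 44 mm in diameter. The legs rest on z = 0, each leg's axis is inset half a diameter from the nearest pair of seat edges (so the leg's bounding box is flush with the corner).


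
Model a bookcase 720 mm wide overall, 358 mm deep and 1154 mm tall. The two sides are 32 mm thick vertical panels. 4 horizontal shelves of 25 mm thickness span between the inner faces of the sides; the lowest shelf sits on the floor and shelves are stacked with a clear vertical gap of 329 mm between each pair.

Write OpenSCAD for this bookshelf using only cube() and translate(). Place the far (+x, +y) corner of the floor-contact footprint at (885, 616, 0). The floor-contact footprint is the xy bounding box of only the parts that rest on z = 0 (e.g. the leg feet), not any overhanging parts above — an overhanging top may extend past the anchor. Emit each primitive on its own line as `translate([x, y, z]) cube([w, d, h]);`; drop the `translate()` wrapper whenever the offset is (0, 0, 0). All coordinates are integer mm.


translate([165, 258, 0]) cube([32, 358, 1154]);
translate([853, 258, 0]) cube([32, 358, 1154]);
translate([197, 258, 0]) cube([656, 358, 25]);
translate([197, 258, 354]) cube([656, 358, 25]);
translate([197, 258, 708]) cube([656, 358, 25]);
translate([197, 258, 1062]) cube([656, 358, 25]);


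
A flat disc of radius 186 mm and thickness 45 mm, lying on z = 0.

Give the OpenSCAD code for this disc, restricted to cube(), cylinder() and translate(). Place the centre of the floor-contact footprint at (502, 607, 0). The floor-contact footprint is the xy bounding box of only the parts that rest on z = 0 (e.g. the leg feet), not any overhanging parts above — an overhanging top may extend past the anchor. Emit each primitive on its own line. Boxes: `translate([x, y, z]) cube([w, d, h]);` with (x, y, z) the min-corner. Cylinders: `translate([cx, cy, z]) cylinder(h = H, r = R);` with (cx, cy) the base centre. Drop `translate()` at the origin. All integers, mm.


translate([502, 607, 0]) cylinder(h = 45, r = 186);


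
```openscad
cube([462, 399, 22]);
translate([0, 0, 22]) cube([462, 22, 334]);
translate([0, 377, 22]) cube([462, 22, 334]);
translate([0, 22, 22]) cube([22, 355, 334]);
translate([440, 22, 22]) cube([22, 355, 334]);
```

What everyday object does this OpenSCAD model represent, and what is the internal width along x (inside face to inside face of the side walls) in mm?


An open box. The internal width is 418 mm.

A 462×399 base slab with four walls standing on it — an open box. The base is 462 mm wide and the walls are 22 mm thick, so the internal width is 462 − 2 × 22 = 418 mm.


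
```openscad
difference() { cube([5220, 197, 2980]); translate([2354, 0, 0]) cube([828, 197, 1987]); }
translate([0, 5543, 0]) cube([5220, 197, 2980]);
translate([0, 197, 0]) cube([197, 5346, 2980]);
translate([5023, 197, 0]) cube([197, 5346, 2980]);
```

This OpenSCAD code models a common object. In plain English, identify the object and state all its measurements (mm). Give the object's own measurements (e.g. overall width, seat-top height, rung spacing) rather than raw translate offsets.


A single room: four walls, each 2980 mm tall and 197 mm thick, enclosing an outside footprint 5220×5740 mm (x × y), no floor or roof. The front and back walls (−y and +y sides) run the full x-width; the side walls fit between their inner faces. A door opening 828 mm wide and 1987 mm tall is cut through the front wall from the floor up, its −x edge 2354 mm from the wall's −x end.


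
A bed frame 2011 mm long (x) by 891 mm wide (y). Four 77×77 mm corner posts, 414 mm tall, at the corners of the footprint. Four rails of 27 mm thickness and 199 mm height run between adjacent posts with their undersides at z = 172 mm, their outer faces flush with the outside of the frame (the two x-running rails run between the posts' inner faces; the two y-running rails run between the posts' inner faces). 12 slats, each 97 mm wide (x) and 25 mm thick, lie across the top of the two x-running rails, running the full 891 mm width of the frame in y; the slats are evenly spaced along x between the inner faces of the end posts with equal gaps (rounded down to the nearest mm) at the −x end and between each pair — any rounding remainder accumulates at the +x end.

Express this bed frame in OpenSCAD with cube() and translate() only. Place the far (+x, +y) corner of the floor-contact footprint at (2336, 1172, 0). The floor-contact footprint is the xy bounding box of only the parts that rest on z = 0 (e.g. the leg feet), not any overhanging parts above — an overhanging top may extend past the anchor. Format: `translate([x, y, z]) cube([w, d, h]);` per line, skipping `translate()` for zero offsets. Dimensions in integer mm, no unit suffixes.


translate([325, 281, 0]) cube([77, 77, 414]);
translate([325, 1095, 0]) cube([77, 77, 414]);
translate([2259, 281, 0]) cube([77, 77, 414]);
translate([2259, 1095, 0]) cube([77, 77, 414]);
translate([402, 281, 172]) cube([1857, 27, 199]);
translate([402, 1145, 172]) cube([1857, 27, 199]);
translate([325, 358, 172]) cube([27, 737, 199]);
translate([2309, 358, 172]) cube([27, 737, 199]);
translate([455, 281, 371]) cube([97, 891, 25]);
translate([605, 281, 371]) cube([97, 891, 25]);
translate([755, 281, 371]) cube([97, 891, 25]);
translate([905, 281, 371]) cube([97, 891, 25]);
translate([1055, 281, 371]) cube([97, 891, 25]);
translate([1205, 281, 371]) cube([97, 891, 25]);
translate([1355, 281, 371]) cube([97, 891, 25]);
translate([1505, 281, 371]) cube([97, 891, 25]);
translate([1655, 281, 371]) cube([97, 891, 25]);
translate([1805, 281, 371]) cube([97, 891, 25]);
translate([1955, 281, 371]) cube([97, 891, 25]);
translate([2105, 281, 371]) cube([97, 891, 25]);
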